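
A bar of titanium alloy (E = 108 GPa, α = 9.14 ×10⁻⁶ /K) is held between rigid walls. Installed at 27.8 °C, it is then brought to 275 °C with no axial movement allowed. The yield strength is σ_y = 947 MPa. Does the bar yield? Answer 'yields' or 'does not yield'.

ΔT = 247.2 K. Constrained thermal stress σ = E·α·ΔT = 108.0×10³ MPa × 9.14×10⁻⁶ × 247.2 = 244 MPa (compressive).
Compare to σ_y = 947 MPa: σ < σ_y, so it does not yield.

does not yield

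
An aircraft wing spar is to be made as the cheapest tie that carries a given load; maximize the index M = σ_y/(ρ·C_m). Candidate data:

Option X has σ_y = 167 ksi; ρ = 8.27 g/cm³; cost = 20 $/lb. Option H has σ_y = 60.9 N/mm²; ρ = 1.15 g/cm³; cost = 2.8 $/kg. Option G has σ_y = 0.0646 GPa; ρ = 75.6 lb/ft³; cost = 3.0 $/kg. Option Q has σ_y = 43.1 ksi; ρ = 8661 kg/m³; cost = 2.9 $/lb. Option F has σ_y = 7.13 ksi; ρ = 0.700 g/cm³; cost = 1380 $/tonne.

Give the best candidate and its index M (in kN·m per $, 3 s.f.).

option F, M = 50.9 kN·m per $

Normalizing units and computing the index:
  option X: σ_y = 1151 MPa, ρ = 8270 kg/m³, cost = 44.09 $/kg
  option H: σ_y = 60.90 MPa, ρ = 1150 kg/m³, cost = 2.800 $/kg
  option G: σ_y = 64.60 MPa, ρ = 1211 kg/m³, cost = 3.000 $/kg
  option Q: σ_y = 297.2 MPa, ρ = 8661 kg/m³, cost = 6.393 $/kg
  option F: σ_y = 49.16 MPa, ρ = 700.0 kg/m³, cost = 1.380 $/kg
  option F: M = 50.9 kN·m per $
  option H: M = 18.9 kN·m per $
  option G: M = 17.8 kN·m per $
  option Q: M = 5.37 kN·m per $
  option X: M = 3.16 kN·m per $
Option F ranks first.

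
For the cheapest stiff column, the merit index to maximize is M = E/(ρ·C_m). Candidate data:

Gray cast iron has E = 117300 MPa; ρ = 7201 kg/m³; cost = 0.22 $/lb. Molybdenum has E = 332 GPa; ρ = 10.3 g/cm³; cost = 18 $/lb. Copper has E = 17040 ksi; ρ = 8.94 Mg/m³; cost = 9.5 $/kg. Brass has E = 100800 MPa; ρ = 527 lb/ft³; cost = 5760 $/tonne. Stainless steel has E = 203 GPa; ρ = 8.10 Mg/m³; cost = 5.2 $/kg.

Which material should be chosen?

After converting to SI:
  gray cast iron: E = 117.3 GPa, ρ = 7201 kg/m³, cost = 0.4850 $/kg
  molybdenum: E = 332.0 GPa, ρ = 10300 kg/m³, cost = 39.68 $/kg
  copper: E = 117.5 GPa, ρ = 8940 kg/m³, cost = 9.500 $/kg
  brass: E = 100.8 GPa, ρ = 8442 kg/m³, cost = 5.760 $/kg
  stainless steel: E = 203.0 GPa, ρ = 8100 kg/m³, cost = 5.200 $/kg
  gray cast iron: M = 33.6 MN·m per $
  stainless steel: M = 4.82 MN·m per $
  brass: M = 2.07 MN·m per $
  copper: M = 1.38 MN·m per $
  molybdenum: M = 0.812 MN·m per $
The maximum is for gray cast iron.

gray cast iron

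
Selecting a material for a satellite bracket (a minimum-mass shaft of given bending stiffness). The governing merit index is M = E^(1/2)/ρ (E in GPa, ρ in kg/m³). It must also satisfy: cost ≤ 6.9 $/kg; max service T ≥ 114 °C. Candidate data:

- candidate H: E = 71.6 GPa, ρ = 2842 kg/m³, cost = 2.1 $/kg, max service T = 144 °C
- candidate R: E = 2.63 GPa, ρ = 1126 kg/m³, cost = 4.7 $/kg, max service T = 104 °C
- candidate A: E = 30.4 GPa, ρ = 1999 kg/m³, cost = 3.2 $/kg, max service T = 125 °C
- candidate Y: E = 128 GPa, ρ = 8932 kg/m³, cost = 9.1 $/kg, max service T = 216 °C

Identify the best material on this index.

candidate H

Screen on constraints: cost ≤ 6.9 $/kg; max service T ≥ 114 °C. Survivors: candidate H, candidate A.
Per-candidate index values:
  candidate H: M = 2.98×10⁻³
  candidate A: M = 2.76×10⁻³
Candidate H ranks first.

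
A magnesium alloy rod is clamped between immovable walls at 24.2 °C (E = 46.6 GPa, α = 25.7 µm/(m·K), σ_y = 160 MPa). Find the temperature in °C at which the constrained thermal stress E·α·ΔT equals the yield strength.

E·α·ΔT = 160.0 MPa ⇒ ΔT = 160.0 / (46.60×10³ × 25.7×10⁻⁶) = 133.6 K.
T = 24.2 + 133.6 = 157.8 °C.

158 °C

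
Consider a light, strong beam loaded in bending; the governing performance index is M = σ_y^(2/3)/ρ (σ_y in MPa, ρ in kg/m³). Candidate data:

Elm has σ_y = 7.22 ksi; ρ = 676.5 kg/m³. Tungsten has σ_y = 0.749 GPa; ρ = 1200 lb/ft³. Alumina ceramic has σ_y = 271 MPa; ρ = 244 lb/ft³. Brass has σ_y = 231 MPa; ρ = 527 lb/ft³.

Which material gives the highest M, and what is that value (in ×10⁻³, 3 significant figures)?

elm, M = 20.0×10⁻³

Convert each candidate to consistent units, then evaluate M:
  elm: σ_y = 49.78 MPa, ρ = 676.5 kg/m³
  tungsten: σ_y = 749.0 MPa, ρ = 19220 kg/m³
  alumina ceramic: σ_y = 271.0 MPa, ρ = 3909 kg/m³
  brass: σ_y = 231.0 MPa, ρ = 8442 kg/m³
  elm: M = 20.0×10⁻³
  alumina ceramic: M = 10.7×10⁻³
  brass: M = 4.46×10⁻³
  tungsten: M = 4.29×10⁻³
The maximum is for elm.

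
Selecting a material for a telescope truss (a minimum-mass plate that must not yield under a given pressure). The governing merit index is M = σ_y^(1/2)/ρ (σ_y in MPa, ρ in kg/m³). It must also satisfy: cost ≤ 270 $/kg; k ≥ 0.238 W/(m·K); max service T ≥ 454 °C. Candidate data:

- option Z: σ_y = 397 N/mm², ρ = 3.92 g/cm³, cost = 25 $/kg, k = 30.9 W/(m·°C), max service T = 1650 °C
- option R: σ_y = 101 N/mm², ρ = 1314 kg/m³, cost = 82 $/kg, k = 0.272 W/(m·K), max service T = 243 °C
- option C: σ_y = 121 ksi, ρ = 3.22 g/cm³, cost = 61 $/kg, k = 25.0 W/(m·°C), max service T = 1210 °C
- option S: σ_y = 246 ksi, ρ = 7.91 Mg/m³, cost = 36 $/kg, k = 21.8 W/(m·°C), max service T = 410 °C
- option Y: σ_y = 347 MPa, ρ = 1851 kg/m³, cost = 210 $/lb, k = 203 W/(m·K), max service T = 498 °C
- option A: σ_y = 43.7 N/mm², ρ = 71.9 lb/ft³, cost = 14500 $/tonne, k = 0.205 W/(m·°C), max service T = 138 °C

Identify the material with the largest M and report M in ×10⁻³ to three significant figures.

Screen on constraints: cost ≤ 270 $/kg; k ≥ 0.238 W/(m·K); max service T ≥ 454 °C. Survivors: option Z, option C.
Normalizing units and computing the index:
  option Z: σ_y = 397.0 MPa, ρ = 3920 kg/m³
  option C: σ_y = 834.3 MPa, ρ = 3220 kg/m³
  option C: M = 8.97×10⁻³
  option Z: M = 5.08×10⁻³
Option C has the largest M.

option C, M = 8.97×10⁻³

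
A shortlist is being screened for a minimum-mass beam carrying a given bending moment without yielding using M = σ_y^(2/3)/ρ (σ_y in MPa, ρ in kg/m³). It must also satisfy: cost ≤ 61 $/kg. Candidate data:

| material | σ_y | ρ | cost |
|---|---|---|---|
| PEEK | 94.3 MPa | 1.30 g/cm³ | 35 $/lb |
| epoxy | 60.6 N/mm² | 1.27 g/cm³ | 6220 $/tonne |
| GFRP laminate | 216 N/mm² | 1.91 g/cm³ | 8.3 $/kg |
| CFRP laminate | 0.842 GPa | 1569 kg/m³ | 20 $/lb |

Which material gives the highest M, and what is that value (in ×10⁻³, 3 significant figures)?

Screen on constraints: cost ≤ 61 $/kg. Survivors: epoxy, GFRP laminate, CFRP laminate.
After converting to SI:
  epoxy: σ_y = 60.60 MPa, ρ = 1270 kg/m³
  GFRP laminate: σ_y = 216.0 MPa, ρ = 1910 kg/m³
  CFRP laminate: σ_y = 842.0 MPa, ρ = 1569 kg/m³
  CFRP laminate: M = 56.8×10⁻³
  GFRP laminate: M = 18.8×10⁻³
  epoxy: M = 12.1×10⁻³
CFRP laminate has the largest M.

CFRP laminate, M = 56.8×10⁻³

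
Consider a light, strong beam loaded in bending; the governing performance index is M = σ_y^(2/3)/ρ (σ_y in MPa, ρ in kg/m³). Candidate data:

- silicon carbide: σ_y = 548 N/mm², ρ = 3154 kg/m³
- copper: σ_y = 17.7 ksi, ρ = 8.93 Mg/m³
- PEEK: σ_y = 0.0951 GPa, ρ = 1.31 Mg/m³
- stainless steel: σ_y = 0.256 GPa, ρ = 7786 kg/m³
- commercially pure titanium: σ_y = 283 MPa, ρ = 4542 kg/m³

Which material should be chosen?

After converting to SI:
  silicon carbide: σ_y = 548.0 MPa, ρ = 3154 kg/m³
  copper: σ_y = 122.0 MPa, ρ = 8930 kg/m³
  PEEK: σ_y = 95.10 MPa, ρ = 1310 kg/m³
  stainless steel: σ_y = 256.0 MPa, ρ = 7786 kg/m³
  commercially pure titanium: σ_y = 283.0 MPa, ρ = 4542 kg/m³
  silicon carbide: M = 21.2×10⁻³
  PEEK: M = 15.9×10⁻³
  commercially pure titanium: M = 9.49×10⁻³
  stainless steel: M = 5.18×10⁻³
  copper: M = 2.76×10⁻³
The maximum is for silicon carbide.

silicon carbide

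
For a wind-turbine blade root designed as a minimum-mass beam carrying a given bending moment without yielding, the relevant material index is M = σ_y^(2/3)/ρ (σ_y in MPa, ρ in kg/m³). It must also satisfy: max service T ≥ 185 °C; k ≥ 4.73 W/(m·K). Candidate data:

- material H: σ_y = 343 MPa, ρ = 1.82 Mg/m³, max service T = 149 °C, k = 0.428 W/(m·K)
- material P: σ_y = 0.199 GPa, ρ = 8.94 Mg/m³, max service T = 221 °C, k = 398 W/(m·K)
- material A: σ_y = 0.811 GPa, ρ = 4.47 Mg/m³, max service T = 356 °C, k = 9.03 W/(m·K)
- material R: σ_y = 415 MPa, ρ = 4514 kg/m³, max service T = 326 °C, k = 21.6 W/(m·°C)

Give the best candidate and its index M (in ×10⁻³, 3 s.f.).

material A, M = 19.5×10⁻³

Screen on constraints: max service T ≥ 185 °C; k ≥ 4.73 W/(m·K). Survivors: material P, material A, material R.
In SI units:
  material P: σ_y = 199.0 MPa, ρ = 8940 kg/m³
  material A: σ_y = 811.0 MPa, ρ = 4470 kg/m³
  material R: σ_y = 415.0 MPa, ρ = 4514 kg/m³
  material A: M = 19.5×10⁻³
  material R: M = 12.3×10⁻³
  material P: M = 3.81×10⁻³
Highest index: material A.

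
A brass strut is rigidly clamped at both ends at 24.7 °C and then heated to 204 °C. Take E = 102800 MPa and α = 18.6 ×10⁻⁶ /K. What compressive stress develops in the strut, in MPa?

E = 102800 MPa = 102.8 GPa.
ΔT = 179.3 K. Constrained thermal stress σ = E·α·ΔT = 102.8×10³ MPa × 18.6×10⁻⁶ × 179.3 = 343 MPa (compressive).

343 MPa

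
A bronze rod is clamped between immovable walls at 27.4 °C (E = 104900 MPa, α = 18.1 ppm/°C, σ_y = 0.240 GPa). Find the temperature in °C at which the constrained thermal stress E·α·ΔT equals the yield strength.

E = 104900 MPa = 104.9 GPa.
σ_y = 0.240 GPa = 240.0 MPa.
E·α·ΔT = 240.0 MPa ⇒ ΔT = 240.0 / (104.9×10³ × 18.1×10⁻⁶) = 126.4 K.
T = 27.4 + 126.4 = 153.8 °C.

154 °C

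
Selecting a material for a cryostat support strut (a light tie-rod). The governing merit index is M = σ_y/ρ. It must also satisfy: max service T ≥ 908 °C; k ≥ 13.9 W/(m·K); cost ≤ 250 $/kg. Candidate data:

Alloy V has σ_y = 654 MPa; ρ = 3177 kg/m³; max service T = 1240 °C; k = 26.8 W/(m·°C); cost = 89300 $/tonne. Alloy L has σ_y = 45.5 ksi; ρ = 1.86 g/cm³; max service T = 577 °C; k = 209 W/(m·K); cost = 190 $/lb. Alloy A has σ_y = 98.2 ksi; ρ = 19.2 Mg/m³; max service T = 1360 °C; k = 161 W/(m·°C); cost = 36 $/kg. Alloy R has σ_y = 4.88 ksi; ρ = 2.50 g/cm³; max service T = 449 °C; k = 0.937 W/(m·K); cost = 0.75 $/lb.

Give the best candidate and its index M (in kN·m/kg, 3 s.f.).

Screen on constraints: max service T ≥ 908 °C; k ≥ 13.9 W/(m·K); cost ≤ 250 $/kg. Survivors: alloy V, alloy A.
Convert each candidate to consistent units, then evaluate M:
  alloy V: σ_y = 654.0 MPa, ρ = 3177 kg/m³
  alloy A: σ_y = 677.1 MPa, ρ = 19200 kg/m³
  alloy V: M = 206 kN·m/kg
  alloy A: M = 35.3 kN·m/kg
Alloy V has the largest M.

alloy V, M = 206 kN·m/kg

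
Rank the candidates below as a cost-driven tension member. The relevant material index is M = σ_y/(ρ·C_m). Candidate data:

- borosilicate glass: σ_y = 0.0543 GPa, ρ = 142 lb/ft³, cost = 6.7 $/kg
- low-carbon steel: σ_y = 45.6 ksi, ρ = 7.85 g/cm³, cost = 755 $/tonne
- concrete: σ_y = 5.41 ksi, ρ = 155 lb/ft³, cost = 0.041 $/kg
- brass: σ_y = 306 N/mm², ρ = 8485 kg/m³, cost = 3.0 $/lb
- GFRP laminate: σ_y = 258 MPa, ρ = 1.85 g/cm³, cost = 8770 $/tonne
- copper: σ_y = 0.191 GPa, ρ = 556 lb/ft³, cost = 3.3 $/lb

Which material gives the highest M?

After converting to SI:
  borosilicate glass: σ_y = 54.30 MPa, ρ = 2275 kg/m³, cost = 6.700 $/kg
  low-carbon steel: σ_y = 314.4 MPa, ρ = 7850 kg/m³, cost = 0.7550 $/kg
  concrete: σ_y = 37.30 MPa, ρ = 2483 kg/m³, cost = 0.04100 $/kg
  brass: σ_y = 306.0 MPa, ρ = 8485 kg/m³, cost = 6.614 $/kg
  GFRP laminate: σ_y = 258.0 MPa, ρ = 1850 kg/m³, cost = 8.770 $/kg
  copper: σ_y = 191.0 MPa, ρ = 8906 kg/m³, cost = 7.275 $/kg
  concrete: M = 366 kN·m per $
  low-carbon steel: M = 53.0 kN·m per $
  GFRP laminate: M = 15.9 kN·m per $
  brass: M = 5.45 kN·m per $
  borosilicate glass: M = 3.56 kN·m per $
  copper: M = 2.95 kN·m per $
The maximum is for concrete.

concrete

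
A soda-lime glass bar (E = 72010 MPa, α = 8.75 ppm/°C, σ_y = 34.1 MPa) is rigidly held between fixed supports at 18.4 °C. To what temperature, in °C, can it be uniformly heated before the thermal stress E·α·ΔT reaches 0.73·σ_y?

57.9 °C

E = 72010 MPa = 72.01 GPa.
E·α·ΔT = 24.89 MPa ⇒ ΔT = 24.89 / (72.01×10³ × 8.75×10⁻⁶) = 39.51 K.
T = 18.4 + 39.51 = 57.91 °C.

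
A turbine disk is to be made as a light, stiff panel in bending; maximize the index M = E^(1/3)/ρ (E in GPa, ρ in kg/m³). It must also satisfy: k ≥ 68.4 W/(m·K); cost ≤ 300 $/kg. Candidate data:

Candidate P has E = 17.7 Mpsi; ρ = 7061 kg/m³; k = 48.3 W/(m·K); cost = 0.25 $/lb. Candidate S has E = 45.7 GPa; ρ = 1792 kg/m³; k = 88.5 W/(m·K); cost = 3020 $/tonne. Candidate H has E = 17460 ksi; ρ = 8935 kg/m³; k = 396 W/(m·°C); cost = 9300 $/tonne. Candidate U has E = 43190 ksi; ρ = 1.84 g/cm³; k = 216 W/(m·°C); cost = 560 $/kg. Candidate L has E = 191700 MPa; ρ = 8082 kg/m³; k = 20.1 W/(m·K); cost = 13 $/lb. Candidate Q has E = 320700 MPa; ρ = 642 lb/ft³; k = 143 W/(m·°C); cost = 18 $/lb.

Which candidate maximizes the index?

Screen on constraints: k ≥ 68.4 W/(m·K); cost ≤ 300 $/kg. Survivors: candidate S, candidate H, candidate Q.
Normalizing units and computing the index:
  candidate S: E = 45.70 GPa, ρ = 1792 kg/m³
  candidate H: E = 120.4 GPa, ρ = 8935 kg/m³
  candidate Q: E = 320.7 GPa, ρ = 10280 kg/m³
  candidate S: M = 2.00×10⁻³
  candidate Q: M = 0.666×10⁻³
  candidate H: M = 0.553×10⁻³
The maximum is for candidate S.

candidate S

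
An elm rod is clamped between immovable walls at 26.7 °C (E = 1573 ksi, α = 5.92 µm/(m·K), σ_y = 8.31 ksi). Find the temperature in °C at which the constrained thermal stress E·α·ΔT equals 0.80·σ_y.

E = 1573 ksi = 10.85 GPa.
σ_y = 8.31 ksi = 57.30 MPa.
E·α·ΔT = 45.84 MPa ⇒ ΔT = 45.84 / (10.85×10³ × 5.92×10⁻⁶) = 713.9 K.
T = 26.7 + 713.9 = 740.6 °C.

741 °C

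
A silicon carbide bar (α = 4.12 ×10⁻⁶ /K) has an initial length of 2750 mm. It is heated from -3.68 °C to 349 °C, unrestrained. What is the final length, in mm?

2754.0 mm

ΔT = 349 − (-3.68) = 352.7 K.
ΔL = α·L₀·ΔT = 4.12×10⁻⁶ × 2750 mm × 352.7 K = 4.00 mm.
L = L₀ + ΔL = 2750 + 4.00 = 2754.0 mm.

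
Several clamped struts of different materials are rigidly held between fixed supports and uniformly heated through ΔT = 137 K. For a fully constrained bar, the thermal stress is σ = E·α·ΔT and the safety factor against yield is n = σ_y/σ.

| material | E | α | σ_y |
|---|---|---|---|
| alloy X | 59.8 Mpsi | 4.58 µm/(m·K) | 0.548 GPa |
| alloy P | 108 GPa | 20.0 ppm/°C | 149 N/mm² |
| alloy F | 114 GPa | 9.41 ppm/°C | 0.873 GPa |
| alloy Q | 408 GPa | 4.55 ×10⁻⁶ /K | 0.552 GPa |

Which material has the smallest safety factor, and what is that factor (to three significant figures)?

Per material, after unit conversion:
  alloy X: E = 412.3, α = 4.58, σ_y = 548.0 → σ = 259 MPa, n = 2.12
  alloy P: E = 108.0, α = 20.0, σ_y = 149.0 → σ = 296 MPa, n = 0.504
  alloy F: E = 114.0, α = 9.41, σ_y = 873.0 → σ = 147 MPa, n = 5.94
  alloy Q: E = 408.0, α = 4.55, σ_y = 552.0 → σ = 254 MPa, n = 2.17
Smallest n: alloy P with n = 0.504.

alloy P, n = 0.504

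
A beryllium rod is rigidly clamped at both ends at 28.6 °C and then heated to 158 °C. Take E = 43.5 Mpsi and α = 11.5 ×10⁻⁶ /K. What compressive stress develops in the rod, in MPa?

E = 43.5 Mpsi = 299.9 GPa.
ΔT = 129.4 K. Constrained thermal stress σ = E·α·ΔT = 299.9×10³ MPa × 11.5×10⁻⁶ × 129.4 = 446 MPa (compressive).

446 MPa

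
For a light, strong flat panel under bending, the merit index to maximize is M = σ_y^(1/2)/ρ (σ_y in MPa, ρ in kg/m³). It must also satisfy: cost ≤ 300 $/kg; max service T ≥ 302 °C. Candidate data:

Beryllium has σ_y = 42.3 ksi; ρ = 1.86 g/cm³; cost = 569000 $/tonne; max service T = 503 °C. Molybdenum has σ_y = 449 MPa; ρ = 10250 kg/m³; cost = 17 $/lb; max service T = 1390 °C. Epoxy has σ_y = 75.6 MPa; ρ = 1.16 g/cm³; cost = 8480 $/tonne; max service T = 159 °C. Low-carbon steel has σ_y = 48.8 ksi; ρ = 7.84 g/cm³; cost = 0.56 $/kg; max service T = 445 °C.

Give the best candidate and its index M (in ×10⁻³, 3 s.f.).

low-carbon steel, M = 2.34×10⁻³

Screen on constraints: cost ≤ 300 $/kg; max service T ≥ 302 °C. Survivors: molybdenum, low-carbon steel.
Convert each candidate to consistent units, then evaluate M:
  molybdenum: σ_y = 449.0 MPa, ρ = 10250 kg/m³
  low-carbon steel: σ_y = 336.5 MPa, ρ = 7840 kg/m³
  low-carbon steel: M = 2.34×10⁻³
  molybdenum: M = 2.07×10⁻³
Highest index: low-carbon steel.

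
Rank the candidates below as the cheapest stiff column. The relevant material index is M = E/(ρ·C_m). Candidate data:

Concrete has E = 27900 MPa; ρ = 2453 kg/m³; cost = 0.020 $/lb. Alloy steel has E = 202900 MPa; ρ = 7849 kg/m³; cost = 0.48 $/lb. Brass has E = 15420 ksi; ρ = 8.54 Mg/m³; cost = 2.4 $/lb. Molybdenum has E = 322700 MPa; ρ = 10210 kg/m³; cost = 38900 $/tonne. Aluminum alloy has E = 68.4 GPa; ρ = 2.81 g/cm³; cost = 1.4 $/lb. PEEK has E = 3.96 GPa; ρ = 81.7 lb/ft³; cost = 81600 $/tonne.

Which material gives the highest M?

concrete

Putting every candidate on a common basis:
  concrete: E = 27.90 GPa, ρ = 2453 kg/m³, cost = 0.04409 $/kg
  alloy steel: E = 202.9 GPa, ρ = 7849 kg/m³, cost = 1.058 $/kg
  brass: E = 106.3 GPa, ρ = 8540 kg/m³, cost = 5.291 $/kg
  molybdenum: E = 322.7 GPa, ρ = 10210 kg/m³, cost = 38.90 $/kg
  aluminum alloy: E = 68.40 GPa, ρ = 2810 kg/m³, cost = 3.086 $/kg
  PEEK: E = 3.960 GPa, ρ = 1309 kg/m³, cost = 81.60 $/kg
  concrete: M = 258 MN·m per $
  alloy steel: M = 24.4 MN·m per $
  aluminum alloy: M = 7.89 MN·m per $
  brass: M = 2.35 MN·m per $
  molybdenum: M = 0.813 MN·m per $
  PEEK: M = 0.0371 MN·m per $
The maximum is for concrete.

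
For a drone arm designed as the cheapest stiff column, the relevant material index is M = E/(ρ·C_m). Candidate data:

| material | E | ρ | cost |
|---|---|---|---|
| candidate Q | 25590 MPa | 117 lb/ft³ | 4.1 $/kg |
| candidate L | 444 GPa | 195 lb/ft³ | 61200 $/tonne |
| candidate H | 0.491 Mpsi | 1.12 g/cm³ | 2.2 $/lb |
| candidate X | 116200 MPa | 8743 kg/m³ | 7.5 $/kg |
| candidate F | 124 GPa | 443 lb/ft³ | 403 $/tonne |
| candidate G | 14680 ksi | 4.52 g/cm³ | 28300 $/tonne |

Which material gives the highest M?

Convert each candidate to consistent units, then evaluate M:
  candidate Q: E = 25.59 GPa, ρ = 1874 kg/m³, cost = 4.100 $/kg
  candidate L: E = 444.0 GPa, ρ = 3124 kg/m³, cost = 61.20 $/kg
  candidate H: E = 3.385 GPa, ρ = 1120 kg/m³, cost = 4.850 $/kg
  candidate X: E = 116.2 GPa, ρ = 8743 kg/m³, cost = 7.500 $/kg
  candidate F: E = 124.0 GPa, ρ = 7096 kg/m³, cost = 0.4030 $/kg
  candidate G: E = 101.2 GPa, ρ = 4520 kg/m³, cost = 28.30 $/kg
  candidate F: M = 43.4 MN·m per $
  candidate Q: M = 3.33 MN·m per $
  candidate L: M = 2.32 MN·m per $
  candidate X: M = 1.77 MN·m per $
  candidate G: M = 0.791 MN·m per $
  candidate H: M = 0.623 MN·m per $
The maximum is for candidate F.

candidate F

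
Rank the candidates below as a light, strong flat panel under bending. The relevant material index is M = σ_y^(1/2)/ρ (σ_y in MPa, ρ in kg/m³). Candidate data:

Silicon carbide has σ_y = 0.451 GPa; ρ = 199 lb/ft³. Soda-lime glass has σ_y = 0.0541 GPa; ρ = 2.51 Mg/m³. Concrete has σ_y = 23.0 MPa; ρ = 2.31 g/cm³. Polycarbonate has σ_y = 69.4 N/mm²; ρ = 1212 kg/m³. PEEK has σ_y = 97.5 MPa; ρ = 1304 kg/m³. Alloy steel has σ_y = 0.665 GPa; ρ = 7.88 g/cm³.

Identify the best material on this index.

In SI units:
  silicon carbide: σ_y = 451.0 MPa, ρ = 3188 kg/m³
  soda-lime glass: σ_y = 54.10 MPa, ρ = 2510 kg/m³
  concrete: σ_y = 23.00 MPa, ρ = 2310 kg/m³
  polycarbonate: σ_y = 69.40 MPa, ρ = 1212 kg/m³
  PEEK: σ_y = 97.50 MPa, ρ = 1304 kg/m³
  alloy steel: σ_y = 665.0 MPa, ρ = 7880 kg/m³
  PEEK: M = 7.57×10⁻³
  polycarbonate: M = 6.87×10⁻³
  silicon carbide: M = 6.66×10⁻³
  alloy steel: M = 3.27×10⁻³
  soda-lime glass: M = 2.93×10⁻³
  concrete: M = 2.08×10⁻³
The maximum is for PEEK.

PEEK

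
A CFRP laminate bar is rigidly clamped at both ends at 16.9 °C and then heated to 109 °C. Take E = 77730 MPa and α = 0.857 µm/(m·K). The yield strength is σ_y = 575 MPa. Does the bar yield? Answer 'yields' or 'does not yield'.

E = 77730 MPa = 77.73 GPa.
ΔT = 92.10 K. Constrained thermal stress σ = E·α·ΔT = 77.73×10³ MPa × 0.857×10⁻⁶ × 92.10 = 6.14 MPa (compressive).
Compare to σ_y = 575 MPa: σ < σ_y, so it does not yield.

does not yield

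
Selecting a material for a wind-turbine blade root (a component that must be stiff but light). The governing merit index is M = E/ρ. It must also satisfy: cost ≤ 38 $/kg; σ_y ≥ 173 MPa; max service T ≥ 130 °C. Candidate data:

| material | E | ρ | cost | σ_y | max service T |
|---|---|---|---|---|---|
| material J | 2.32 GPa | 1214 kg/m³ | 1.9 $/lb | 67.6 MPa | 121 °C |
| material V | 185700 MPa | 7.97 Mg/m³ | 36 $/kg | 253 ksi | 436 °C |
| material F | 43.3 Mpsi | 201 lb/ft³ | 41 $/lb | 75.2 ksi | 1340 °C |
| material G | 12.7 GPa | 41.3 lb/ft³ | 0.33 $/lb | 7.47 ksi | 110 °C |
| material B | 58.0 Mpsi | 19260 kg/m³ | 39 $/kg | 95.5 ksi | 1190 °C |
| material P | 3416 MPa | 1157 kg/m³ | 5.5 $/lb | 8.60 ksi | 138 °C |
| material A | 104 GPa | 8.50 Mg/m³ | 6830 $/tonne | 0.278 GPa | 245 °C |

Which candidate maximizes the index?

Screen on constraints: cost ≤ 38 $/kg; σ_y ≥ 173 MPa; max service T ≥ 130 °C. Survivors: material V, material A.
Convert each candidate to consistent units, then evaluate M:
  material V: E = 185.7 GPa, ρ = 7970 kg/m³
  material A: E = 104.0 GPa, ρ = 8500 kg/m³
  material V: M = 23.3 MN·m/kg
  material A: M = 12.2 MN·m/kg
Material V ranks first.

material V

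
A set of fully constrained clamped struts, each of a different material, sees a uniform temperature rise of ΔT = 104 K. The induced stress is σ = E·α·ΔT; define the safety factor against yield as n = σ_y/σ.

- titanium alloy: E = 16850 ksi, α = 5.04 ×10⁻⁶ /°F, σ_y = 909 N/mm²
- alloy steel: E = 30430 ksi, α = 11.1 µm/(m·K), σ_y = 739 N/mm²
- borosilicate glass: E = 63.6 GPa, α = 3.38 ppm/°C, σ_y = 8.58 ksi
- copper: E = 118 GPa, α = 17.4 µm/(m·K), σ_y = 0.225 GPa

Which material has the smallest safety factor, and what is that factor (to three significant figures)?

Per material, after unit conversion:
  titanium alloy: E = 116.2, α = 9.07, σ_y = 909.0 → σ = 110 MPa, n = 8.29
  alloy steel: E = 209.8, α = 11.1, σ_y = 739.0 → σ = 242 MPa, n = 3.05
  borosilicate glass: E = 63.60, α = 3.38, σ_y = 59.16 → σ = 22.4 MPa, n = 2.65
  copper: E = 118.0, α = 17.4, σ_y = 225.0 → σ = 214 MPa, n = 1.05
Smallest n: copper with n = 1.05.

copper, n = 1.05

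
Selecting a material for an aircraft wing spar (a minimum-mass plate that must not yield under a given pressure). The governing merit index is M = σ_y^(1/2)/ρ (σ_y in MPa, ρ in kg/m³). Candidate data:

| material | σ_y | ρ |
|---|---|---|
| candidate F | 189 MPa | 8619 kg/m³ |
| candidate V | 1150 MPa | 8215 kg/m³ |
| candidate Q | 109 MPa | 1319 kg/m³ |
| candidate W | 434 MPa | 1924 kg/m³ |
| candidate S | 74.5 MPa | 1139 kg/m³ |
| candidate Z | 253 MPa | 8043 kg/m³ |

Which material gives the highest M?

candidate W

Computing M directly (units already consistent):
  candidate W: M = 10.8×10⁻³
  candidate Q: M = 7.92×10⁻³
  candidate S: M = 7.58×10⁻³
  candidate V: M = 4.13×10⁻³
  candidate Z: M = 1.98×10⁻³
  candidate F: M = 1.60×10⁻³
Candidate W ranks first.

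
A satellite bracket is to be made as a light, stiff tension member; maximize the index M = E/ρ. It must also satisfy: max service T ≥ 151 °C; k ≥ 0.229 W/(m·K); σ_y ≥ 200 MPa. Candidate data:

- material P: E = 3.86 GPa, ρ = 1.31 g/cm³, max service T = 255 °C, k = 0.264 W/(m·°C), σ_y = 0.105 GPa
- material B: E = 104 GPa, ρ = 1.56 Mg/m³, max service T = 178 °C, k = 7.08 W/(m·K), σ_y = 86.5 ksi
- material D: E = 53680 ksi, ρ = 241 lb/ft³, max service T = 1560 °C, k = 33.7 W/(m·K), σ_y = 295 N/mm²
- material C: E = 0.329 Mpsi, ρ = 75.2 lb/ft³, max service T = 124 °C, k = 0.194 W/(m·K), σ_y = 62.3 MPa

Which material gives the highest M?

material D

Screen on constraints: max service T ≥ 151 °C; k ≥ 0.229 W/(m·K); σ_y ≥ 200 MPa. Survivors: material B, material D.
Putting every candidate on a common basis:
  material B: E = 104.0 GPa, ρ = 1560 kg/m³
  material D: E = 370.1 GPa, ρ = 3860 kg/m³
  material D: M = 95.9 MN·m/kg
  material B: M = 66.7 MN·m/kg
The maximum is for material D.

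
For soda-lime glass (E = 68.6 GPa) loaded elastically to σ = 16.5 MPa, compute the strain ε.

2.41×10⁻⁴

ε = σ/E = 16.5 / 68600 = 2.41×10⁻⁴.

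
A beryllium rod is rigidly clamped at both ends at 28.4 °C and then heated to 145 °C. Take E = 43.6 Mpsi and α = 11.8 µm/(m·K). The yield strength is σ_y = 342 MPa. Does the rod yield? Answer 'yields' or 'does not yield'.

E = 43.6 Mpsi = 300.6 GPa.
ΔT = 116.6 K. Constrained thermal stress σ = E·α·ΔT = 300.6×10³ MPa × 11.8×10⁻⁶ × 116.6 = 414 MPa (compressive).
Compare to σ_y = 342 MPa: σ ≥ σ_y, so it yields.

yields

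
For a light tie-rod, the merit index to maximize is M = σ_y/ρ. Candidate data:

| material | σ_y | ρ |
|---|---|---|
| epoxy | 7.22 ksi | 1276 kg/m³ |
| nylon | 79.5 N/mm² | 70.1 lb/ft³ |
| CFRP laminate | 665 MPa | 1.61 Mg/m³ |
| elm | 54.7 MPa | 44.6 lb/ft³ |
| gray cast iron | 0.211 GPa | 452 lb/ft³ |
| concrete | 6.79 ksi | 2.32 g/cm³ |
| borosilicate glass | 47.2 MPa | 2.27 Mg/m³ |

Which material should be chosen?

CFRP laminate

Convert each candidate to consistent units, then evaluate M:
  epoxy: σ_y = 49.78 MPa, ρ = 1276 kg/m³
  nylon: σ_y = 79.50 MPa, ρ = 1123 kg/m³
  CFRP laminate: σ_y = 665.0 MPa, ρ = 1610 kg/m³
  elm: σ_y = 54.70 MPa, ρ = 714.4 kg/m³
  gray cast iron: σ_y = 211.0 MPa, ρ = 7240 kg/m³
  concrete: σ_y = 46.82 MPa, ρ = 2320 kg/m³
  borosilicate glass: σ_y = 47.20 MPa, ρ = 2270 kg/m³
  CFRP laminate: M = 413 kN·m/kg
  elm: M = 76.6 kN·m/kg
  nylon: M = 70.8 kN·m/kg
  epoxy: M = 39.0 kN·m/kg
  gray cast iron: M = 29.1 kN·m/kg
  borosilicate glass: M = 20.8 kN·m/kg
  concrete: M = 20.2 kN·m/kg
The maximum is for CFRP laminate.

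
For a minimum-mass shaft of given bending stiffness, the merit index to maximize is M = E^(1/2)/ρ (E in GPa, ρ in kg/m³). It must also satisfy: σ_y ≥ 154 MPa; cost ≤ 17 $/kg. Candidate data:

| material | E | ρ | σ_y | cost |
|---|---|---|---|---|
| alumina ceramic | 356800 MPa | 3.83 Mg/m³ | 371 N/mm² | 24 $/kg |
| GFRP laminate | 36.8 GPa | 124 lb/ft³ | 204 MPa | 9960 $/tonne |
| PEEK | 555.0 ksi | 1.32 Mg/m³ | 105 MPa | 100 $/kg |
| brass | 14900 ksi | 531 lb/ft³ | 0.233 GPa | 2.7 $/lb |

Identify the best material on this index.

Screen on constraints: σ_y ≥ 154 MPa; cost ≤ 17 $/kg. Survivors: GFRP laminate, brass.
In SI units:
  GFRP laminate: E = 36.80 GPa, ρ = 1986 kg/m³
  brass: E = 102.7 GPa, ρ = 8506 kg/m³
  GFRP laminate: M = 3.05×10⁻³
  brass: M = 1.19×10⁻³
GFRP laminate ranks first.

GFRP laminate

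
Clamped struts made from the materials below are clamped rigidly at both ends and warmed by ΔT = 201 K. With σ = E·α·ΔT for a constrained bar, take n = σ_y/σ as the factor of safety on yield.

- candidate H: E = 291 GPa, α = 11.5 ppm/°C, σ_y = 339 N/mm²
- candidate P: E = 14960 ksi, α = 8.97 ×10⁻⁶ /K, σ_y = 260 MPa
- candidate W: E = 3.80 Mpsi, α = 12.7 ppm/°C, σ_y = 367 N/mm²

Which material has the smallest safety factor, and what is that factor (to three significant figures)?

With everything in SI (GPa, ×10⁻⁶/K, MPa):
  candidate H: E = 291.0, α = 11.5, σ_y = 339.0 → σ = 673 MPa, n = 0.504
  candidate P: E = 103.1, α = 8.97, σ_y = 260.0 → σ = 186 MPa, n = 1.40
  candidate W: E = 26.20, α = 12.7, σ_y = 367.0 → σ = 66.9 MPa, n = 5.49
Smallest n: candidate H with n = 0.504.

candidate H, n = 0.504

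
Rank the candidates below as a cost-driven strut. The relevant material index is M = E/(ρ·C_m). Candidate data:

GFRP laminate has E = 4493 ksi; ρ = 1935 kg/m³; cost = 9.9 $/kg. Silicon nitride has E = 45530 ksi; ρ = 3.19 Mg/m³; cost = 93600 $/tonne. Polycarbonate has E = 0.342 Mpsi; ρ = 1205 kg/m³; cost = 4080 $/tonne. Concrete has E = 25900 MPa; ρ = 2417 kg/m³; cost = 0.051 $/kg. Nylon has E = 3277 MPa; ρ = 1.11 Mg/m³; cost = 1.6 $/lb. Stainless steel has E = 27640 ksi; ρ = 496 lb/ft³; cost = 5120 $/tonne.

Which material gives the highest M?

Normalizing units and computing the index:
  GFRP laminate: E = 30.98 GPa, ρ = 1935 kg/m³, cost = 9.900 $/kg
  silicon nitride: E = 313.9 GPa, ρ = 3190 kg/m³, cost = 93.60 $/kg
  polycarbonate: E = 2.358 GPa, ρ = 1205 kg/m³, cost = 4.080 $/kg
  concrete: E = 25.90 GPa, ρ = 2417 kg/m³, cost = 0.05100 $/kg
  nylon: E = 3.277 GPa, ρ = 1110 kg/m³, cost = 3.527 $/kg
  stainless steel: E = 190.6 GPa, ρ = 7945 kg/m³, cost = 5.120 $/kg
  concrete: M = 210 MN·m per $
  stainless steel: M = 4.68 MN·m per $
  GFRP laminate: M = 1.62 MN·m per $
  silicon nitride: M = 1.05 MN·m per $
  nylon: M = 0.837 MN·m per $
  polycarbonate: M = 0.480 MN·m per $
The maximum is for concrete.

concrete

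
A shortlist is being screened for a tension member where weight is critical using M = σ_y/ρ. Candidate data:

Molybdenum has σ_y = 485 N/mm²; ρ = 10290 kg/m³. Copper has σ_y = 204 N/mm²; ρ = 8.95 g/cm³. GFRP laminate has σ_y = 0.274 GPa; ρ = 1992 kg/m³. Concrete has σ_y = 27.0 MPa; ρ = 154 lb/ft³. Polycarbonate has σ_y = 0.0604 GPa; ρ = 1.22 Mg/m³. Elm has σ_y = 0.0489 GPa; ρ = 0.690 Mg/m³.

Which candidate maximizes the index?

GFRP laminate

Convert each candidate to consistent units, then evaluate M:
  molybdenum: σ_y = 485.0 MPa, ρ = 10290 kg/m³
  copper: σ_y = 204.0 MPa, ρ = 8950 kg/m³
  GFRP laminate: σ_y = 274.0 MPa, ρ = 1992 kg/m³
  concrete: σ_y = 27.00 MPa, ρ = 2467 kg/m³
  polycarbonate: σ_y = 60.40 MPa, ρ = 1220 kg/m³
  elm: σ_y = 48.90 MPa, ρ = 690.0 kg/m³
  GFRP laminate: M = 138 kN·m/kg
  elm: M = 70.9 kN·m/kg
  polycarbonate: M = 49.5 kN·m/kg
  molybdenum: M = 47.1 kN·m/kg
  copper: M = 22.8 kN·m/kg
  concrete: M = 10.9 kN·m/kg
GFRP laminate ranks first.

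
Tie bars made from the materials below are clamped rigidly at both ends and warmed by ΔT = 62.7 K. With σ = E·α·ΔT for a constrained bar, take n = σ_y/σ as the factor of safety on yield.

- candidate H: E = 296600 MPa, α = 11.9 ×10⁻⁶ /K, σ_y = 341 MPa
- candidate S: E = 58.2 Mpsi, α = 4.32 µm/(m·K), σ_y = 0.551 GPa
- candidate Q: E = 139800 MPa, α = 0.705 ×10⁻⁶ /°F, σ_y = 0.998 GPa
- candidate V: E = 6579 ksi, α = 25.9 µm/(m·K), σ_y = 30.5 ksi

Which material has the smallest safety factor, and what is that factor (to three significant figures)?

candidate H, n = 1.54

Per material, after unit conversion:
  candidate H: E = 296.6, α = 11.9, σ_y = 341.0 → σ = 221 MPa, n = 1.54
  candidate S: E = 401.3, α = 4.32, σ_y = 551.0 → σ = 109 MPa, n = 5.07
  candidate Q: E = 139.8, α = 1.27, σ_y = 998.0 → σ = 11.1 MPa, n = 89.7
  candidate V: E = 45.36, α = 25.9, σ_y = 210.3 → σ = 73.7 MPa, n = 2.85
Candidate H has the lowest safety factor, n = 1.54.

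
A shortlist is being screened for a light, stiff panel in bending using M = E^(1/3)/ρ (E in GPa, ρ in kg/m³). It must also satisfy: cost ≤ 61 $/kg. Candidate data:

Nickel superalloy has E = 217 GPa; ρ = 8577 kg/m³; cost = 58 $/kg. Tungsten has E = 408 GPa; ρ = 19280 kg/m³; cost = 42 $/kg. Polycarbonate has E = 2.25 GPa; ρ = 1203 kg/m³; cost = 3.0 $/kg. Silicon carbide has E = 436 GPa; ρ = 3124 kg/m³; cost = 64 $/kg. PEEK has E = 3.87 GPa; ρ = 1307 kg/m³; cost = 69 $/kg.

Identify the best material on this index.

polycarbonate

Screen on constraints: cost ≤ 61 $/kg. Survivors: nickel superalloy, tungsten, polycarbonate.
Evaluate M for each candidate:
  polycarbonate: M = 1.09×10⁻³
  nickel superalloy: M = 0.701×10⁻³
  tungsten: M = 0.385×10⁻³
Highest index: polycarbonate.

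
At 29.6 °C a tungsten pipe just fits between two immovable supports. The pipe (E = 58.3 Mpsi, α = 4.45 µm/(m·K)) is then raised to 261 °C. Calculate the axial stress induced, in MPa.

414 MPa

E = 58.3 Mpsi = 402.0 GPa.
ΔT = 231.4 K. Constrained thermal stress σ = E·α·ΔT = 402.0×10³ MPa × 4.45×10⁻⁶ × 231.4 = 414 MPa (compressive).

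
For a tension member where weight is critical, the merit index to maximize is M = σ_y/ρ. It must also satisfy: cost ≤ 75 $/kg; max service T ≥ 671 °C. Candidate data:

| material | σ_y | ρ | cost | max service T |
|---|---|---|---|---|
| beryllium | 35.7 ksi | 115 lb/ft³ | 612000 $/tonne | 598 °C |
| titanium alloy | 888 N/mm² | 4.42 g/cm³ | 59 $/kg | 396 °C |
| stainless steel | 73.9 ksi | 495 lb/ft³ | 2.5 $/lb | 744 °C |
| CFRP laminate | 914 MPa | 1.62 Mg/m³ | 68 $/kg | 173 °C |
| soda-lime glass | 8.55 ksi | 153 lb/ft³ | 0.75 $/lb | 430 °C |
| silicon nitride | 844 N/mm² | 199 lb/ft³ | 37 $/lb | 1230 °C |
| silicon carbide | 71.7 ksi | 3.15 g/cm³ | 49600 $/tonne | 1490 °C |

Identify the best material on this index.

silicon carbide

Screen on constraints: cost ≤ 75 $/kg; max service T ≥ 671 °C. Survivors: stainless steel, silicon carbide.
Putting every candidate on a common basis:
  stainless steel: σ_y = 509.5 MPa, ρ = 7929 kg/m³
  silicon carbide: σ_y = 494.4 MPa, ρ = 3150 kg/m³
  silicon carbide: M = 157 kN·m/kg
  stainless steel: M = 64.3 kN·m/kg
Silicon carbide has the largest M.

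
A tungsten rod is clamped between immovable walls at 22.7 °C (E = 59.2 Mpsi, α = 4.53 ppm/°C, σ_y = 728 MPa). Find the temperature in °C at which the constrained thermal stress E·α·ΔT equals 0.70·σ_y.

298 °C

E = 59.2 Mpsi = 408.2 GPa.
E·α·ΔT = 509.6 MPa ⇒ ΔT = 509.6 / (408.2×10³ × 4.53×10⁻⁶) = 275.6 K.
T = 22.7 + 275.6 = 298.3 °C.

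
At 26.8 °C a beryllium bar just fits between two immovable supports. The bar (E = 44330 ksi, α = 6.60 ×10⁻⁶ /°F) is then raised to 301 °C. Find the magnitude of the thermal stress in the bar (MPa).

996 MPa

E = 44330 ksi = 305.6 GPa.
α = 6.60×10⁻⁶/°F × 9/5 = 11.9×10⁻⁶/K.
ΔT = 274.2 K. Constrained thermal stress σ = E·α·ΔT = 305.6×10³ MPa × 11.9×10⁻⁶ × 274.2 = 996 MPa (compressive).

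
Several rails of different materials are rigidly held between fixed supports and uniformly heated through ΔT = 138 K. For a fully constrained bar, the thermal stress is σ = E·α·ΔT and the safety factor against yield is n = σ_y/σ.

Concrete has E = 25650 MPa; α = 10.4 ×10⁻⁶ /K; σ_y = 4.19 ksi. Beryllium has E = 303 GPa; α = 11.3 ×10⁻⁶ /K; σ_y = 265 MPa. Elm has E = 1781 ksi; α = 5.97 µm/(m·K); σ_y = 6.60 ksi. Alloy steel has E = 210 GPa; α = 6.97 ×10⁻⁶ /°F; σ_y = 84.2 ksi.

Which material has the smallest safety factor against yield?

Converting E to GPa, α to ×10⁻⁶/K, σ_y to MPa, then σ and n for each:
  concrete: E = 25.65, α = 10.4, σ_y = 28.89 → σ = 36.8 MPa, n = 0.785
  beryllium: E = 303.0, α = 11.3, σ_y = 265.0 → σ = 472 MPa, n = 0.561
  elm: E = 12.28, α = 5.97, σ_y = 45.51 → σ = 10.1 MPa, n = 4.50
  alloy steel: E = 210.0, α = 12.5, σ_y = 580.5 → σ = 364 MPa, n = 1.60
The minimum is beryllium at n = 0.561.

beryllium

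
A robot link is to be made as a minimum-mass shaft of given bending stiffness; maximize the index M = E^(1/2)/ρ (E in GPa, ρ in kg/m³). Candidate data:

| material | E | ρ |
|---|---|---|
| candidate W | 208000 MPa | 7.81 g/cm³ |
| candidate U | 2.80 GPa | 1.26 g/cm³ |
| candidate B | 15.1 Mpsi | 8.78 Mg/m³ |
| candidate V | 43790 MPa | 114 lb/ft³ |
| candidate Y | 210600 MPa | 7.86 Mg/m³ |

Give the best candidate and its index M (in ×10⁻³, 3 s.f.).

candidate V, M = 3.62×10⁻³

Normalizing units and computing the index:
  candidate W: E = 208.0 GPa, ρ = 7810 kg/m³
  candidate U: E = 2.800 GPa, ρ = 1260 kg/m³
  candidate B: E = 104.1 GPa, ρ = 8780 kg/m³
  candidate V: E = 43.79 GPa, ρ = 1826 kg/m³
  candidate Y: E = 210.6 GPa, ρ = 7860 kg/m³
  candidate V: M = 3.62×10⁻³
  candidate W: M = 1.85×10⁻³
  candidate Y: M = 1.85×10⁻³
  candidate U: M = 1.33×10⁻³
  candidate B: M = 1.16×10⁻³
The maximum is for candidate V.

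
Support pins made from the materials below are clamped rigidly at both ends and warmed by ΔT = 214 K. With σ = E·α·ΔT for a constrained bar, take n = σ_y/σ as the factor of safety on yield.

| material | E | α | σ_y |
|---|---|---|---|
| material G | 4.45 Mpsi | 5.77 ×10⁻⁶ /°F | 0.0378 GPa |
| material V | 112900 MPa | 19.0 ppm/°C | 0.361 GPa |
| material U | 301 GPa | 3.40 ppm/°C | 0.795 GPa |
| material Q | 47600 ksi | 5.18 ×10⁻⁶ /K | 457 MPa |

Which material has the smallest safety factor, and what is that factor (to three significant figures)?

In consistent units (E in GPa, α in ×10⁻⁶/K, σ_y in MPa):
  material G: E = 30.68, α = 10.4, σ_y = 37.80 → σ = 68.2 MPa, n = 0.554
  material V: E = 112.9, α = 19.0, σ_y = 361.0 → σ = 459 MPa, n = 0.786
  material U: E = 301.0, α = 3.40, σ_y = 795.0 → σ = 219 MPa, n = 3.63
  material Q: E = 328.2, α = 5.18, σ_y = 457.0 → σ = 364 MPa, n = 1.26
The minimum is material G at n = 0.554.

material G, n = 0.554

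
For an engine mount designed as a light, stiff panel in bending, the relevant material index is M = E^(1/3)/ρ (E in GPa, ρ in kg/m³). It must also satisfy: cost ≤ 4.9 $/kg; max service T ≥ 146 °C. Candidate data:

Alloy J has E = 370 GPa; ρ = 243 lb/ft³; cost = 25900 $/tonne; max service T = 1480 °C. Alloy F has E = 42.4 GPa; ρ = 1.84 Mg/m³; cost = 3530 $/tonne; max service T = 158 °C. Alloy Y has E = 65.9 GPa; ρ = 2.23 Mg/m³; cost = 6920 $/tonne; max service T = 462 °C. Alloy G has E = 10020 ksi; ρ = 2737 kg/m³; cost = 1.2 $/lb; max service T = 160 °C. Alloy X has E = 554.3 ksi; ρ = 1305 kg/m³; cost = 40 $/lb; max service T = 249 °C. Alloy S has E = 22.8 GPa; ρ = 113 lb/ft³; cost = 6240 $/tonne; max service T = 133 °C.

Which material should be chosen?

Screen on constraints: cost ≤ 4.9 $/kg; max service T ≥ 146 °C. Survivors: alloy F, alloy G.
After converting to SI:
  alloy F: E = 42.40 GPa, ρ = 1840 kg/m³
  alloy G: E = 69.09 GPa, ρ = 2737 kg/m³
  alloy F: M = 1.90×10⁻³
  alloy G: M = 1.50×10⁻³
Alloy F has the largest M.

alloy F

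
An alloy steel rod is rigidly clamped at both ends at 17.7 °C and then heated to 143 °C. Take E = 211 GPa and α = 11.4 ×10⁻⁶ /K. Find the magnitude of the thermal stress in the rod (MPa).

ΔT = 125.3 K. Constrained thermal stress σ = E·α·ΔT = 211.0×10³ MPa × 11.4×10⁻⁶ × 125.3 = 301 MPa (compressive).

301 MPa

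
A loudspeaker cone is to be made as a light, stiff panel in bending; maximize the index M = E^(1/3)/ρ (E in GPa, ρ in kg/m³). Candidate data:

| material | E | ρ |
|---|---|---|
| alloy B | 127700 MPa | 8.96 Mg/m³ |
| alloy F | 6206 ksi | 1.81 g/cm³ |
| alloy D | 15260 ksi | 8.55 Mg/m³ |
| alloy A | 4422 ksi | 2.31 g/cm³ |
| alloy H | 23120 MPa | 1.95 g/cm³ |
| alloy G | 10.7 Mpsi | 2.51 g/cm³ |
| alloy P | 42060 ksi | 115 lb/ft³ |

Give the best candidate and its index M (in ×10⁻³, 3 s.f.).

alloy P, M = 3.59×10⁻³

Putting every candidate on a common basis:
  alloy B: E = 127.7 GPa, ρ = 8960 kg/m³
  alloy F: E = 42.79 GPa, ρ = 1810 kg/m³
  alloy D: E = 105.2 GPa, ρ = 8550 kg/m³
  alloy A: E = 30.49 GPa, ρ = 2310 kg/m³
  alloy H: E = 23.12 GPa, ρ = 1950 kg/m³
  alloy G: E = 73.77 GPa, ρ = 2510 kg/m³
  alloy P: E = 290.0 GPa, ρ = 1842 kg/m³
  alloy P: M = 3.59×10⁻³
  alloy F: M = 1.93×10⁻³
  alloy G: M = 1.67×10⁻³
  alloy H: M = 1.46×10⁻³
  alloy A: M = 1.35×10⁻³
  alloy B: M = 0.562×10⁻³
  alloy D: M = 0.552×10⁻³
Alloy P ranks first.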